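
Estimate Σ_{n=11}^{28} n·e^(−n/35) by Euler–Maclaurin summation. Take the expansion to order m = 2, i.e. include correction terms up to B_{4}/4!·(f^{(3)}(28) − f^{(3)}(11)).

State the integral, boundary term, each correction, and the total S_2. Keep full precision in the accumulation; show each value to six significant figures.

S_2 ≈ 195.302

The integral term ∫_11^28 x·e^(−x/35) dx = 185.029.
½[f(11) + f(28)] = ½[8.03341 + 12.5812] = 10.3073.
So far: 195.337.
k=1: B_{2}/(2)! × [f^{(1)}(28) − f^{(1)}(11)] = 1/12 × (0.0898658 − 0.500784) = -0.0342432.
Running total after k=1: 195.302.
k=2: B_{4}/(4)! × [f^{(3)}(28) − f^{(3)}(11)] = −1/720 × (0.000806958 − 0.00160115) = 1.10304e-06.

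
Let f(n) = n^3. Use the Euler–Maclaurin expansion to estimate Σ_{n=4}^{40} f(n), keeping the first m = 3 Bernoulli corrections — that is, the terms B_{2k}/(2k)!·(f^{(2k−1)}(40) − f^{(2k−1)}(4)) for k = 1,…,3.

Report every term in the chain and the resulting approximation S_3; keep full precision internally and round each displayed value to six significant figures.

S_3 ≈ 672364

Integral: ∫_4^40 x^3 dx = 639936.
Endpoint term: (f(4) + f(40))/2 = (64.0000 + 64000.0)/2 = 32032.0.
So far: 671968.
k=1: B_{2}/(2)! × [f^{(1)}(40) − f^{(1)}(4)] = 1/12 × (4800.00 − 48.0000) = 396.000.
After k=1: 672364.
k=2: B_{4}/(4)! × [f^{(3)}(40) − f^{(3)}(4)] = −1/720 × (6.00000 − 6.00000) = 0.00000.
After k=2: 672364.
k=3: B_{6}/(6)! × [f^{(5)}(40) − f^{(5)}(4)] = 1/30240 × (0.00000 − 0.00000) = 0.00000.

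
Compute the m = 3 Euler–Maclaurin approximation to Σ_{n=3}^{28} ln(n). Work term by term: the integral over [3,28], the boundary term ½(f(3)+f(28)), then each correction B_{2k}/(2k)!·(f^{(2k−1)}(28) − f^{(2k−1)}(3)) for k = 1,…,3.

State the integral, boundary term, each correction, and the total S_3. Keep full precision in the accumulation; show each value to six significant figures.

Integral: ∫_3^28 ln(x) dx = 65.0059.
Endpoint term: (f(3) + f(28))/2 = (1.09861 + 3.33220)/2 = 2.21541.
So far: 67.2213.
Correction k=1: B_{2}/2! · (f^{(1)}(28) − f^{(1)}(3)) = 1/12 · (0.0357143 − 0.333333) = -0.0248016.
After k=1: 67.1965.
Correction k=2: B_{4}/4! · (f^{(3)}(28) − f^{(3)}(3)) = −1/720 · (9.11079e-05 − 0.0740741) = 0.000102754.
After k=2: 67.1966.
Correction k=3: B_{6}/6! · (f^{(5)}(28) − f^{(5)}(3)) = 1/30240 · (1.39451e-06 − 0.0987654) = -3.26601e-06.

S_3 ≈ 67.1966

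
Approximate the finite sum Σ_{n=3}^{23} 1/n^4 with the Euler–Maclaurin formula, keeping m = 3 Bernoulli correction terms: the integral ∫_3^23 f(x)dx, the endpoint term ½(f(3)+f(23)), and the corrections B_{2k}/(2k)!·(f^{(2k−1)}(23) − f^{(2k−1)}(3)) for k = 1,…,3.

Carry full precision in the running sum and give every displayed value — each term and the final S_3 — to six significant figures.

The integral term ∫_3^23 1/x^4 dx = 0.0123183.
Boundary: ½(f(3) + f(23)) = ½(0.0123457 + 3.57346e-06) = 0.00617463.
Running total after boundary: 0.0184929.
k=1: B_{2}/(2)! × [f^{(1)}(23) − f^{(1)}(3)] = 1/12 × (-6.21471e-07 − (-0.0164609)) = 0.00137169.
Running total after k=1: 0.0198646.
k=2: B_{4}/(4)! × [f^{(3)}(23) − f^{(3)}(3)] = −1/720 × (-3.52441e-08 − (-0.0548697)) = -7.62078e-05.
Running total after k=2: 0.0197884.
k=3: B_{6}/(6)! × [f^{(5)}(23) − f^{(5)}(3)] = 1/30240 × (-3.73094e-09 − (-0.341411)) = 1.12901e-05.

S_3 ≈ 0.0197997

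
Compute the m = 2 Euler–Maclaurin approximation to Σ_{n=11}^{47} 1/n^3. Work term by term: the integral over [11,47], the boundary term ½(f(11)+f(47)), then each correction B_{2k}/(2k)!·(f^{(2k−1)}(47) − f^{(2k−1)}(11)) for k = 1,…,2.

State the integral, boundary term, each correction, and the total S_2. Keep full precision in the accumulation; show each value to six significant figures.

S_2 ≈ 0.00430334

The integral term ∫_11^47 1/x^3 dx = 0.00390588.
½[f(11) + f(47)] = ½[0.000751315 + 9.63178e-06] = 0.000380473.
Running total after boundary: 0.00428636.
Correction k=1: B_{2}/2! · (f^{(1)}(47) − f^{(1)}(11)) = 1/12 · (-6.14794e-07 − (-0.000204904)) = 1.70241e-05.
Partial sum through k=1: 0.00430338.
Correction k=2: B_{4}/4! · (f^{(3)}(47) − f^{(3)}(11)) = −1/720 · (-5.56627e-09 − (-3.38684e-05)) = -4.70318e-08.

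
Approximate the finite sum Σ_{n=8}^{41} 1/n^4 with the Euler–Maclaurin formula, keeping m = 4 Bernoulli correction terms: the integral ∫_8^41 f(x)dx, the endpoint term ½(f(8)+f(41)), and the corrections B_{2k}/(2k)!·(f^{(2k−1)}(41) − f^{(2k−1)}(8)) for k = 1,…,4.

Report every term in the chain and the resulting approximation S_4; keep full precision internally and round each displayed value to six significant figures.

Integral: ∫_8^41 1/x^4 dx = 0.000646205.
Boundary: ½(f(8) + f(41)) = ½(0.000244141 + 3.53887e-07) = 0.000122247.
Integral + boundary = 0.000768452.
k=1: B_{2}/(2)! × [f^{(1)}(41) − f^{(1)}(8)] = 1/12 × (-3.45256e-08 − (-0.000122070)) = 1.01696e-05.
Running total after k=1: 0.000778622.
k=2: B_{4}/(4)! × [f^{(3)}(41) − f^{(3)}(8)] = −1/720 × (-6.16161e-10 − (-5.72205e-05)) = -7.94720e-08.
Running total after k=2: 0.000778543.
k=3: B_{6}/(6)! × [f^{(5)}(41) − f^{(5)}(8)] = 1/30240 × (-2.05265e-11 − (-5.00679e-05)) = 1.65568e-09.
Running total after k=3: 0.000778544.
k=4: B_{8}/(8)! × [f^{(7)}(41) − f^{(7)}(8)] = −1/1209600 × (-1.09898e-12 − (-7.04080e-05)) = -5.82077e-11.

S_4 ≈ 0.000778544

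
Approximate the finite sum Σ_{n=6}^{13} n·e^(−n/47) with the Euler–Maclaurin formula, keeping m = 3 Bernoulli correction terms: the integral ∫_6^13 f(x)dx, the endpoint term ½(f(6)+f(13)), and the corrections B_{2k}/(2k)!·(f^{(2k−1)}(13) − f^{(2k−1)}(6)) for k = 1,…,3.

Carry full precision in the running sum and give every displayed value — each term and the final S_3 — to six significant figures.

S_3 ≈ 61.4345

The integral term ∫_6^13 x·e^(−x/47) dx = 53.8830.
Endpoint term: (f(6) + f(13))/2 = (5.28092 + 9.85869)/2 = 7.56981.
Running total after boundary: 61.4528.
Correction k=1: B_{2}/2! · (f^{(1)}(13) − f^{(1)}(6)) = 1/12 · (0.548602 − 0.767793) = -0.0182660.
After k=1: 61.4345.
Correction k=2: B_{4}/4! · (f^{(3)}(13) − f^{(3)}(6)) = −1/720 · (0.000934959 − 0.00114445) = 2.90966e-07.
After k=2: 61.4345.
Correction k=3: B_{6}/6! · (f^{(5)}(13) − f^{(5)}(6)) = 1/30240 · (7.34074e-07 − 8.78829e-07) = -4.78688e-12.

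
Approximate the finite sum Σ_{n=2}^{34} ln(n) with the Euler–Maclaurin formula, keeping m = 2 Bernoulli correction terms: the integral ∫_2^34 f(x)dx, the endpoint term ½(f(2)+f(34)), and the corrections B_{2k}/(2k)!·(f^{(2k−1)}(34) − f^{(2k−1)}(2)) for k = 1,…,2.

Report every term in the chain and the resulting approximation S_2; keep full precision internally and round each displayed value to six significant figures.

S_2 ≈ 88.5808

The integral term ∫_2^34 ln(x) dx = 86.5100.
Boundary: ½(f(2) + f(34)) = ½(0.693147 + 3.52636) = 2.10975.
Integral + boundary = 88.6197.
Correction k=1: B_{2}/2! · (f^{(1)}(34) − f^{(1)}(2)) = 1/12 · (0.0294118 − 0.500000) = -0.0392157.
After k=1: 88.5805.
Correction k=2: B_{4}/4! · (f^{(3)}(34) − f^{(3)}(2)) = −1/720 · (5.08854e-05 − 0.250000) = 0.000347152.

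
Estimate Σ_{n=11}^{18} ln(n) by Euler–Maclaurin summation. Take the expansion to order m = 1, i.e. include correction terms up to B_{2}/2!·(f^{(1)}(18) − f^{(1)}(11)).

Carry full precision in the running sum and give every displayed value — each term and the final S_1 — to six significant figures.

∫_11^18 ln(x) dx evaluates to 18.6498.
Endpoint term: (f(11) + f(18))/2 = (2.39790 + 2.89037)/2 = 2.64413.
Running total after boundary: 21.2940.
Order-1 term: 1/12 · (0.0555556 − 0.0909091) = -0.00294613.

S_1 ≈ 21.2910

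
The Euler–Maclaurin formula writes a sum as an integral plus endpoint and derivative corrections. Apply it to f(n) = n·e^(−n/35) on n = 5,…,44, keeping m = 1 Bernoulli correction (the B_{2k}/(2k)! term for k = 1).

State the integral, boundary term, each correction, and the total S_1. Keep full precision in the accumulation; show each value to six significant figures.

S_1 ≈ 435.439

Integral: ∫_5^44 x·e^(−x/35) dx = 427.082.
Boundary: ½(f(5) + f(44)) = ½(4.33439 + 12.5165) = 8.42544.
So far: 435.507.
Order-1 term: 1/12 · (-0.0731483 − 0.743038) = -0.0680155.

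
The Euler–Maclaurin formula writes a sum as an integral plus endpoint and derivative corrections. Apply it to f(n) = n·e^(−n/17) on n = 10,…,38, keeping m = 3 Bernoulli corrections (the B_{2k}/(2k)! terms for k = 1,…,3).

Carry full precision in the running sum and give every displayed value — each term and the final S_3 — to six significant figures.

∫_10^38 x·e^(−x/17) dx evaluates to 154.877.
Boundary: ½(f(10) + f(38)) = ½(5.55306 + 4.06451) = 4.80878.
Running total after boundary: 159.686.
Correction k=1: B_{2}/2! · (f^{(1)}(38) − f^{(1)}(10)) = 1/12 · (-0.132128 − 0.228656) = -0.0300653.
Running total after k=1: 159.656.
Correction k=2: B_{4}/4! · (f^{(3)}(38) − f^{(3)}(10)) = −1/720 · (0.000283022 − 0.00463415) = 6.04323e-06.
Running total after k=2: 159.656.
Correction k=3: B_{6}/6! · (f^{(5)}(38) − f^{(5)}(10)) = 1/30240 · (3.54060e-06 − 2.93325e-05) = -8.52907e-10.

S_3 ≈ 159.656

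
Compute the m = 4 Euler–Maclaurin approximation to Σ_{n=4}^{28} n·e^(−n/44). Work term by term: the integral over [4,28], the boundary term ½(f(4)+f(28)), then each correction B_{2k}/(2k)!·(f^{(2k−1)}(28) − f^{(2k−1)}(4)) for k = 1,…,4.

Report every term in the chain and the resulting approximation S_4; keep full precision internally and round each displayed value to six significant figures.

Integral: ∫_4^28 x·e^(−x/44) dx = 251.921.
Boundary: ½(f(4) + f(28)) = ½(3.65240 + 14.8180) = 9.23519.
Integral + boundary = 261.156.
k=1: B_{2}/(2)! × [f^{(1)}(28) − f^{(1)}(4)] = 1/12 × (0.192441 − 0.830092) = -0.0531375.
Partial sum through k=1: 261.103.
k=2: B_{4}/(4)! × [f^{(3)}(28) − f^{(3)}(4)] = −1/720 × (0.000646109 − 0.00137205) = 1.00825e-06.
Partial sum through k=2: 261.103.
k=3: B_{6}/(6)! × [f^{(5)}(28) − f^{(5)}(4)] = 1/30240 × (6.16125e-07 − 1.19594e-06) = -1.91738e-11.
Partial sum through k=3: 261.103.
k=4: B_{8}/(8)! × [f^{(7)}(28) − f^{(7)}(4)] = −1/1209600 × (4.64109e-10 − 8.69408e-10) = 3.35068e-16.

S_4 ≈ 261.103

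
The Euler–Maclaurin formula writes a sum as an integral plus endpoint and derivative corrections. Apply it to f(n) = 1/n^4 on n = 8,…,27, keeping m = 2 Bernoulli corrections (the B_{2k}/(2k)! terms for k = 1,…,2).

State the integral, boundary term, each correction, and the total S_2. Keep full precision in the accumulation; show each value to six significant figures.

The integral term ∫_8^27 1/x^4 dx = 0.000634107.
Endpoint term: (f(8) + f(27))/2 = (0.000244141 + 1.88168e-06)/2 = 0.000123011.
So far: 0.000757118.
Correction k=1: B_{2}/2! · (f^{(1)}(27) − f^{(1)}(8)) = 1/12 · (-2.78767e-07 − (-0.000122070)) = 1.01493e-05.
Running total after k=1: 0.000767267.
Correction k=2: B_{4}/4! · (f^{(3)}(27) − f^{(3)}(8)) = −1/720 · (-1.14719e-08 − (-5.72205e-05)) = -7.94569e-08.

S_2 ≈ 0.000767188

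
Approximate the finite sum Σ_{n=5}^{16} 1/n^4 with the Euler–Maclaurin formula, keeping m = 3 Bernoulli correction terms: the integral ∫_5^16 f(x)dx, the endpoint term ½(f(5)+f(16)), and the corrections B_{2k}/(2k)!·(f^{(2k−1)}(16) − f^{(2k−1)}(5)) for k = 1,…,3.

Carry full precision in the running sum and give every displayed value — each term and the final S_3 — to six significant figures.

S_3 ≈ 0.00349725

The integral term ∫_5^16 1/x^4 dx = 0.00258529.
½[f(5) + f(16)] = ½[0.00160000 + 1.52588e-05] = 0.000807629.
Integral + boundary = 0.00339292.
Order-1 term: 1/12 · (-3.81470e-06 − (-0.00128000)) = 0.000106349.
After k=1: 0.00349926.
Order-2 term: −1/720 · (-4.47035e-07 − (-0.00153600)) = -2.13271e-06.
After k=2: 0.00349713.
Order-3 term: 1/30240 · (-9.77889e-08 − (-0.00344064)) = 1.13775e-07.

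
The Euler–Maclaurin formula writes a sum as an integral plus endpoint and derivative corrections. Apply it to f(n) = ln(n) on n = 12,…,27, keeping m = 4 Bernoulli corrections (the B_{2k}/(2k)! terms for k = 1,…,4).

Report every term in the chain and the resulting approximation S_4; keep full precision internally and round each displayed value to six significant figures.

Integral: ∫_12^27 ln(x) dx = 44.1687.
Boundary: ½(f(12) + f(27)) = ½(2.48491 + 3.29584) = 2.89037.
Integral + boundary = 47.0591.
Correction k=1: B_{2}/2! · (f^{(1)}(27) − f^{(1)}(12)) = 1/12 · (0.0370370 − 0.0833333) = -0.00385802.
Running total after k=1: 47.0552.
Correction k=2: B_{4}/4! · (f^{(3)}(27) − f^{(3)}(12)) = −1/720 · (0.000101611 − 0.00115741) = 1.46638e-06.
Running total after k=2: 47.0552.
Correction k=3: B_{6}/6! · (f^{(5)}(27) − f^{(5)}(12)) = 1/30240 · (1.67260e-06 − 9.64506e-05) = -3.13419e-09.
Running total after k=3: 47.0552.
Correction k=4: B_{8}/8! · (f^{(7)}(27) − f^{(7)}(12)) = −1/1209600 · (6.88313e-08 − 2.00939e-05) = 1.65551e-11.

S_4 ≈ 47.0552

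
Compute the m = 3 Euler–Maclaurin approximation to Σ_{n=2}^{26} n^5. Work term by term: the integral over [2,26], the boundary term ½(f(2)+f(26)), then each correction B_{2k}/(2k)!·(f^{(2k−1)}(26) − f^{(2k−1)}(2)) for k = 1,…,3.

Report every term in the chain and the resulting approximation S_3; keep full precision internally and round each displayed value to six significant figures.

S_3 ≈ 5.76170e+07

Integral: ∫_2^26 x^5 dx = 5.14860e+07.
Boundary: ½(f(2) + f(26)) = ½(32.0000 + 1.18814e+07) = 5.94070e+06.
Running total after boundary: 5.74267e+07.
Correction k=1: B_{2}/2! · (f^{(1)}(26) − f^{(1)}(2)) = 1/12 · (2.28488e+06 − 80.0000) = 190400.
After k=1: 5.76171e+07.
Correction k=2: B_{4}/4! · (f^{(3)}(26) − f^{(3)}(2)) = −1/720 · (40560.0 − 240.000) = -56.0000.
After k=2: 5.76170e+07.
Correction k=3: B_{6}/6! · (f^{(5)}(26) − f^{(5)}(2)) = 1/30240 · (120.000 − 120.000) = 0.00000.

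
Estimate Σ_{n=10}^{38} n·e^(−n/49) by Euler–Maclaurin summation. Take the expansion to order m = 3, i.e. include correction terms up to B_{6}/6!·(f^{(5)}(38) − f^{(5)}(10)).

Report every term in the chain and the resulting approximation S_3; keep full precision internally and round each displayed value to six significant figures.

S_3 ≈ 407.111

The integral term ∫_10^38 x·e^(−x/49) dx = 394.331.
Boundary: ½(f(10) + f(38)) = ½(8.15396 + 17.4978) = 12.8259.
So far: 407.157.
Order-1 term: 1/12 · (0.103371 − 0.648988) = -0.0454682.
Partial sum through k=1: 407.111.
Order-2 term: −1/720 · (0.000426617 − 0.000949513) = 7.26244e-07.
Partial sum through k=2: 407.111.
Order-3 term: 1/30240 · (3.37435e-07 − 6.78353e-07) = -1.12738e-11.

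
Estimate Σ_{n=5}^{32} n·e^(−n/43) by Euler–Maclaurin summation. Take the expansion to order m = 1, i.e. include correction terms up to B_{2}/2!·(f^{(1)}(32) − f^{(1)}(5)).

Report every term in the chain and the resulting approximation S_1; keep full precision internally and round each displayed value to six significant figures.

Integral: ∫_5^32 x·e^(−x/43) dx = 305.163.
Boundary: ½(f(5) + f(32)) = ½(4.45113 + 15.2039) = 9.82750.
Integral + boundary = 314.991.
k=1: B_{2}/(2)! × [f^{(1)}(32) − f^{(1)}(5)] = 1/12 × (0.121543 − 0.786712) = -0.0554308.

S_1 ≈ 314.935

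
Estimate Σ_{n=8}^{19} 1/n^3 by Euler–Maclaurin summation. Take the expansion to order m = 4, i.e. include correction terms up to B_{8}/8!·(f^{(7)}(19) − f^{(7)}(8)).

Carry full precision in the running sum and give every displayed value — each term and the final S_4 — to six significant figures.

Integral: ∫_8^19 1/x^3 dx = 0.00642746.
Boundary: ½(f(8) + f(19)) = ½(0.00195312 + 0.000145794) = 0.00104946.
Integral + boundary = 0.00747692.
Correction k=1: B_{2}/2! · (f^{(1)}(19) − f^{(1)}(8)) = 1/12 · (-2.30201e-05 − (-0.000732422)) = 5.91168e-05.
After k=1: 0.00753603.
Correction k=2: B_{4}/4! · (f^{(3)}(19) − f^{(3)}(8)) = −1/720 · (-1.27535e-06 − (-0.000228882)) = -3.16120e-07.
After k=2: 0.00753572.
Correction k=3: B_{6}/6! · (f^{(5)}(19) − f^{(5)}(8)) = 1/30240 · (-1.48379e-07 − (-0.000150204)) = 4.96215e-09.
After k=3: 0.00753572.
Correction k=4: B_{8}/8! · (f^{(7)}(19) − f^{(7)}(8)) = −1/1209600 · (-2.95935e-08 − (-0.000168979)) = -1.39674e-10.

S_4 ≈ 0.00753572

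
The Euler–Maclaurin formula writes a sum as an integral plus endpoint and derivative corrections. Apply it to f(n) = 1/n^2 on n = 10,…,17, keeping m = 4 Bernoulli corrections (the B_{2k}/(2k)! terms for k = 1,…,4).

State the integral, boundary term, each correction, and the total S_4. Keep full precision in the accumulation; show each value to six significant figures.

S_4 ≈ 0.0480390

The integral term ∫_10^17 1/x^2 dx = 0.0411765.
Endpoint term: (f(10) + f(17))/2 = (0.0100000 + 0.00346021)/2 = 0.00673010.
Integral + boundary = 0.0479066.
Correction k=1: B_{2}/2! · (f^{(1)}(17) − f^{(1)}(10)) = 1/12 · (-0.000407083 − (-0.00200000)) = 0.000132743.
After k=1: 0.0480393.
Correction k=2: B_{4}/4! · (f^{(3)}(17) − f^{(3)}(10)) = −1/720 · (-1.69031e-05 − (-0.000240000)) = -3.09857e-07.
After k=2: 0.0480390.
Correction k=3: B_{6}/6! · (f^{(5)}(17) − f^{(5)}(10)) = 1/30240 · (-1.75465e-06 − (-7.20000e-05)) = 2.32293e-09.
After k=3: 0.0480390.
Correction k=4: B_{8}/8! · (f^{(7)}(17) − f^{(7)}(10)) = −1/1209600 · (-3.40001e-07 − (-4.03200e-05)) = -3.30522e-11.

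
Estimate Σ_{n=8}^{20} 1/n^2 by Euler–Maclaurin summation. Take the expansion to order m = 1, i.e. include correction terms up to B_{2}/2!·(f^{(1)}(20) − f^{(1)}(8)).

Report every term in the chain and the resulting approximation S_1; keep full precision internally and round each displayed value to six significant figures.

Integral: ∫_8^20 1/x^2 dx = 0.0750000.
Boundary: ½(f(8) + f(20)) = ½(0.0156250 + 0.00250000) = 0.00906250.
So far: 0.0840625.
Order-1 term: 1/12 · (-0.000250000 − (-0.00390625)) = 0.000304687.

S_1 ≈ 0.0843672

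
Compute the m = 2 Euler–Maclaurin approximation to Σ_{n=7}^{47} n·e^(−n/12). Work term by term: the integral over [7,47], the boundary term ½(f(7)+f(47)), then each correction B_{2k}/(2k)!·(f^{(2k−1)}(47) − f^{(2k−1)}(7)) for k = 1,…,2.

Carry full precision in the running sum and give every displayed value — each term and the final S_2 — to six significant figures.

S_2 ≈ 115.534

∫_7^47 x·e^(−x/12) dx evaluates to 113.138.
Boundary: ½(f(7) + f(47)) = ½(3.90625 + 0.935645) = 2.42095.
Running total after boundary: 115.559.
Correction k=1: B_{2}/2! · (f^{(1)}(47) − f^{(1)}(7)) = 1/12 · (-0.0580631 − 0.232515) = -0.0242148.
After k=1: 115.534.
Correction k=2: B_{4}/4! · (f^{(3)}(47) − f^{(3)}(7)) = −1/720 · (-0.000126725 − 0.00936517) = 1.31832e-05.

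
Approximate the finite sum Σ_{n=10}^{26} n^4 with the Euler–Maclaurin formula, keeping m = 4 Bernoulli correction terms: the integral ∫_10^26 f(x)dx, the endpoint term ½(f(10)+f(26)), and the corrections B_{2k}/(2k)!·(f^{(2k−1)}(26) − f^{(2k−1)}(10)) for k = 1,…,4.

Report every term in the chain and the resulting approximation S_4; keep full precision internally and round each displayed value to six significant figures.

∫_10^26 x^4 dx evaluates to 2.35628e+06.
Boundary: ½(f(10) + f(26)) = ½(10000.0 + 456976) = 233488.
Integral + boundary = 2.58976e+06.
k=1: B_{2}/(2)! × [f^{(1)}(26) − f^{(1)}(10)] = 1/12 × (70304.0 − 4000.00) = 5525.33.
Running total after k=1: 2.59529e+06.
k=2: B_{4}/(4)! × [f^{(3)}(26) − f^{(3)}(10)] = −1/720 × (624.000 − 240.000) = -0.533333.
Running total after k=2: 2.59529e+06.
k=3: B_{6}/(6)! × [f^{(5)}(26) − f^{(5)}(10)] = 1/30240 × (0.00000 − 0.00000) = 0.00000.
Running total after k=3: 2.59529e+06.
k=4: B_{8}/(8)! × [f^{(7)}(26) − f^{(7)}(10)] = −1/1209600 × (0.00000 − 0.00000) = 0.00000.

S_4 ≈ 2.59529e+06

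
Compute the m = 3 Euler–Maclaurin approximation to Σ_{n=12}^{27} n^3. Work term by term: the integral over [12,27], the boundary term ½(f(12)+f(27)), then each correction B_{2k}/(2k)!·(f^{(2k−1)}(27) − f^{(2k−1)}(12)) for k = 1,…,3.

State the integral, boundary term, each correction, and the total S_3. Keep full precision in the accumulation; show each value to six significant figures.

S_3 ≈ 138528

The integral term ∫_12^27 x^3 dx = 127676.
½[f(12) + f(27)] = ½[1728.00 + 19683.0] = 10705.5.
Running total after boundary: 138382.
k=1: B_{2}/(2)! × [f^{(1)}(27) − f^{(1)}(12)] = 1/12 × (2187.00 − 432.000) = 146.250.
Running total after k=1: 138528.
k=2: B_{4}/(4)! × [f^{(3)}(27) − f^{(3)}(12)] = −1/720 × (6.00000 − 6.00000) = 0.00000.
Running total after k=2: 138528.
k=3: B_{6}/(6)! × [f^{(5)}(27) − f^{(5)}(12)] = 1/30240 × (0.00000 − 0.00000) = 0.00000.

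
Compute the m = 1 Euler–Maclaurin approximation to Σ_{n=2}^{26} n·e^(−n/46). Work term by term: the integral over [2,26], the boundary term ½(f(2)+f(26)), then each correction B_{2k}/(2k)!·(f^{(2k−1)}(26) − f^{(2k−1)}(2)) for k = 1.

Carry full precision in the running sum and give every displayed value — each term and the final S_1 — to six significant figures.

S_1 ≈ 240.346

Integral: ∫_2^26 x·e^(−x/46) dx = 232.057.
Boundary: ½(f(2) + f(26)) = ½(1.91491 + 14.7742) = 8.34453.
So far: 240.402.
Order-1 term: 1/12 · (0.247059 − 0.915825) = -0.0557305.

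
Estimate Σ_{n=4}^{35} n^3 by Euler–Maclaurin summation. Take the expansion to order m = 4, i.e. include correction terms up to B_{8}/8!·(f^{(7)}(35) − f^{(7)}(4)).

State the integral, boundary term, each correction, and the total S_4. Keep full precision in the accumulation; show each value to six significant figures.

S_4 ≈ 396864

The integral term ∫_4^35 x^3 dx = 375092.
Boundary: ½(f(4) + f(35)) = ½(64.0000 + 42875.0) = 21469.5.
Integral + boundary = 396562.
Correction k=1: B_{2}/2! · (f^{(1)}(35) − f^{(1)}(4)) = 1/12 · (3675.00 − 48.0000) = 302.250.
Partial sum through k=1: 396864.
Correction k=2: B_{4}/4! · (f^{(3)}(35) − f^{(3)}(4)) = −1/720 · (6.00000 − 6.00000) = 0.00000.
Partial sum through k=2: 396864.
Correction k=3: B_{6}/6! · (f^{(5)}(35) − f^{(5)}(4)) = 1/30240 · (0.00000 − 0.00000) = 0.00000.
Partial sum through k=3: 396864.
Correction k=4: B_{8}/8! · (f^{(7)}(35) − f^{(7)}(4)) = −1/1209600 · (0.00000 − 0.00000) = 0.00000.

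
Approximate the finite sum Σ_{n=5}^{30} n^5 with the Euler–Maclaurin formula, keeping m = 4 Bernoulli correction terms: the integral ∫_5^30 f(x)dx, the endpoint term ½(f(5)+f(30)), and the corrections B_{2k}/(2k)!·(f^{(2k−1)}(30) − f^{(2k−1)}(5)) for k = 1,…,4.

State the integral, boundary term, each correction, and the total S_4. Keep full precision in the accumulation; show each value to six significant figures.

S_4 ≈ 1.33986e+08

∫_5^30 x^5 dx evaluates to 1.21497e+08.
Endpoint term: (f(5) + f(30))/2 = (3125.00 + 2.43000e+07)/2 = 1.21516e+07.
Running total after boundary: 1.33649e+08.
k=1: B_{2}/(2)! × [f^{(1)}(30) − f^{(1)}(5)] = 1/12 × (4.05000e+06 − 3125.00) = 337240.
Partial sum through k=1: 1.33986e+08.
k=2: B_{4}/(4)! × [f^{(3)}(30) − f^{(3)}(5)] = −1/720 × (54000.0 − 1500.00) = -72.9167.
Partial sum through k=2: 1.33986e+08.
k=3: B_{6}/(6)! × [f^{(5)}(30) − f^{(5)}(5)] = 1/30240 × (120.000 − 120.000) = 0.00000.
Partial sum through k=3: 1.33986e+08.
k=4: B_{8}/(8)! × [f^{(7)}(30) − f^{(7)}(5)] = −1/1209600 × (0.00000 − 0.00000) = 0.00000.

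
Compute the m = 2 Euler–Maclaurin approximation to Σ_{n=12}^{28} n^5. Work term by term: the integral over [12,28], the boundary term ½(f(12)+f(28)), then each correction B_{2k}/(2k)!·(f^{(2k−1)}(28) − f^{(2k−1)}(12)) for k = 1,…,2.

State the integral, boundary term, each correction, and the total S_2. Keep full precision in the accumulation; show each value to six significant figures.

Integral: ∫_12^28 x^5 dx = 7.98174e+07.
Boundary: ½(f(12) + f(28)) = ½(248832 + 1.72104e+07) = 8.72960e+06.
Running total after boundary: 8.85470e+07.
Correction k=1: B_{2}/2! · (f^{(1)}(28) − f^{(1)}(12)) = 1/12 · (3.07328e+06 − 103680) = 247467.
Running total after k=1: 8.87945e+07.
Correction k=2: B_{4}/4! · (f^{(3)}(28) − f^{(3)}(12)) = −1/720 · (47040.0 − 8640.00) = -53.3333.

S_2 ≈ 8.87944e+07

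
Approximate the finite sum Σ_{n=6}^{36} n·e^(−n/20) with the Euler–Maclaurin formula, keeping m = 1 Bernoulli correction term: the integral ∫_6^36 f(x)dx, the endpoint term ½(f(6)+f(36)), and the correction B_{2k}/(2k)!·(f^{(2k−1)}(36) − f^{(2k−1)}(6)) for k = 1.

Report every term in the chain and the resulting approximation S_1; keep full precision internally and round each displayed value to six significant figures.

∫_6^36 x·e^(−x/20) dx evaluates to 200.091.
Boundary: ½(f(6) + f(36)) = ½(4.44491 + 5.95076) = 5.19783.
Integral + boundary = 205.289.
k=1: B_{2}/(2)! × [f^{(1)}(36) − f^{(1)}(6)] = 1/12 × (-0.132239 − 0.518573) = -0.0542343.

S_1 ≈ 205.234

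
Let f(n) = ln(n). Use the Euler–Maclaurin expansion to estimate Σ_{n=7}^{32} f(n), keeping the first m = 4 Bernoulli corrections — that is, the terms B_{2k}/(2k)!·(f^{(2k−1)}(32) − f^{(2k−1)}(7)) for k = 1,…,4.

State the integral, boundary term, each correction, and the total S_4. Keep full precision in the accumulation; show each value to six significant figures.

∫_7^32 ln(x) dx evaluates to 72.2822.
½[f(7) + f(32)] = ½[1.94591 + 3.46574] = 2.70582.
So far: 74.9880.
Order-1 term: 1/12 · (0.0312500 − 0.142857) = -0.00930060.
Running total after k=1: 74.9787.
Order-2 term: −1/720 · (6.10352e-05 − 0.00583090) = 8.01371e-06.
Running total after k=2: 74.9787.
Order-3 term: 1/30240 · (7.15256e-07 − 0.00142798) = -4.71978e-08.
Running total after k=3: 74.9787.
Order-4 term: −1/1209600 · (2.09548e-08 − 0.000874271) = 7.22760e-10.

S_4 ≈ 74.9787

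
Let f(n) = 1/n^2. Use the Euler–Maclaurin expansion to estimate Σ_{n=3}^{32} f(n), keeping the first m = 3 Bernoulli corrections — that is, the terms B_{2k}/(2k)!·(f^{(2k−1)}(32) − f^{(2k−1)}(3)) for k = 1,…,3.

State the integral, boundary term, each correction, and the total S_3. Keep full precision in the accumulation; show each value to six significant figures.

S_3 ≈ 0.364169

∫_3^32 1/x^2 dx evaluates to 0.302083.
Boundary: ½(f(3) + f(32)) = ½(0.111111 + 0.000976562) = 0.0560438.
So far: 0.358127.
Order-1 term: 1/12 · (-6.10352e-05 − (-0.0740741)) = 0.00616775.
After k=1: 0.364295.
Order-2 term: −1/720 · (-7.15256e-07 − (-0.0987654)) = -0.000137173.
After k=2: 0.364158.
Order-3 term: 1/30240 · (-2.09548e-08 − (-0.329218)) = 1.08868e-05.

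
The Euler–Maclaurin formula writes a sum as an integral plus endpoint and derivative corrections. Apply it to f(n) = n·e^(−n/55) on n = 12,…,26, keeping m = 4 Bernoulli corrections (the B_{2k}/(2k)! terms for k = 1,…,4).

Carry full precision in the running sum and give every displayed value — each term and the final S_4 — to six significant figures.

Integral: ∫_12^26 x·e^(−x/55) dx = 185.862.
Boundary: ½(f(12) + f(26)) = ½(9.64775 + 16.2058) = 12.9268.
Running total after boundary: 198.789.
Correction k=1: B_{2}/2! · (f^{(1)}(26) − f^{(1)}(12)) = 1/12 · (0.328649 − 0.628566) = -0.0249930.
After k=1: 198.764.
Correction k=2: B_{4}/4! · (f^{(3)}(26) − f^{(3)}(12)) = −1/720 · (0.000520744 − 0.000739347) = 3.03616e-07.
After k=2: 198.764.
Correction k=3: B_{6}/6! · (f^{(5)}(26) − f^{(5)}(12)) = 1/30240 · (3.08378e-07 − 4.20133e-07) = -3.69562e-12.
After k=3: 198.764.
Correction k=4: B_{8}/8! · (f^{(7)}(26) − f^{(7)}(12)) = −1/1209600 · (1.46978e-10 − 1.96977e-10) = 4.13348e-17.

S_4 ≈ 198.764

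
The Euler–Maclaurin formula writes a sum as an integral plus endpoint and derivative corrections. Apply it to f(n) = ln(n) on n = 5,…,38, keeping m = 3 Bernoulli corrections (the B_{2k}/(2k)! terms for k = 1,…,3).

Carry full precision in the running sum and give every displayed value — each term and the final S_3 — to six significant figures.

Integral: ∫_5^38 ln(x) dx = 97.1811.
Endpoint term: (f(5) + f(38))/2 = (1.60944 + 3.63759)/2 = 2.62351.
So far: 99.8046.
Correction k=1: B_{2}/2! · (f^{(1)}(38) − f^{(1)}(5)) = 1/12 · (0.0263158 − 0.200000) = -0.0144737.
Running total after k=1: 99.7901.
Correction k=2: B_{4}/4! · (f^{(3)}(38) − f^{(3)}(5)) = −1/720 · (3.64485e-05 − 0.0160000) = 2.21716e-05.
Running total after k=2: 99.7901.
Correction k=3: B_{6}/6! · (f^{(5)}(38) − f^{(5)}(5)) = 1/30240 · (3.02896e-07 − 0.00768000) = -2.53958e-07.

S_3 ≈ 99.7901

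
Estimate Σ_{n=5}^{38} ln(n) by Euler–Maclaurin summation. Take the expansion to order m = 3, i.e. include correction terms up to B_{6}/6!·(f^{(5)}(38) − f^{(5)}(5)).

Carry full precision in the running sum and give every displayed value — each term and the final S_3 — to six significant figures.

Integral: ∫_5^38 ln(x) dx = 97.1811.
Boundary: ½(f(5) + f(38)) = ½(1.60944 + 3.63759) = 2.62351.
Running total after boundary: 99.8046.
Correction k=1: B_{2}/2! · (f^{(1)}(38) − f^{(1)}(5)) = 1/12 · (0.0263158 − 0.200000) = -0.0144737.
After k=1: 99.7901.
Correction k=2: B_{4}/4! · (f^{(3)}(38) − f^{(3)}(5)) = −1/720 · (3.64485e-05 − 0.0160000) = 2.21716e-05.
After k=2: 99.7901.
Correction k=3: B_{6}/6! · (f^{(5)}(38) − f^{(5)}(5)) = 1/30240 · (3.02896e-07 − 0.00768000) = -2.53958e-07.

S_3 ≈ 99.7901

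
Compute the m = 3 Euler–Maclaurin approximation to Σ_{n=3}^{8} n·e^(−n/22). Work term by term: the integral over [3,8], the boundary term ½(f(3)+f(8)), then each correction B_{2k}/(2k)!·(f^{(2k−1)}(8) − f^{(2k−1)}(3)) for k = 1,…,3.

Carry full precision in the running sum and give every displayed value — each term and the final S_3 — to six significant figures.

The integral term ∫_3^8 x·e^(−x/22) dx = 21.0939.
Boundary: ½(f(3) + f(8)) = ½(2.61758 + 5.56115) = 4.08936.
Running total after boundary: 25.1833.
Order-1 term: 1/12 · (0.442364 − 0.753545) = -0.0259317.
After k=1: 25.1574.
Order-2 term: −1/720 · (0.00378647 − 0.00516239) = 1.91099e-06.
After k=2: 25.1574.
Order-3 term: 1/30240 · (1.37582e-05 − 1.81154e-05) = -1.44088e-10.

S_3 ≈ 25.1574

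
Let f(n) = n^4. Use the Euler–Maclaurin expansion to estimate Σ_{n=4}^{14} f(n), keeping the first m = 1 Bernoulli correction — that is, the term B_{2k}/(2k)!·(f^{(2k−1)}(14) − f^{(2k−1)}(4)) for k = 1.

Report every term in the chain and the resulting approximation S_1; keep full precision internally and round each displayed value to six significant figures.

S_1 ≈ 127589

The integral term ∫_4^14 x^4 dx = 107360.
Boundary: ½(f(4) + f(14)) = ½(256.000 + 38416.0) = 19336.0.
So far: 126696.
Correction k=1: B_{2}/2! · (f^{(1)}(14) − f^{(1)}(4)) = 1/12 · (10976.0 − 256.000) = 893.333.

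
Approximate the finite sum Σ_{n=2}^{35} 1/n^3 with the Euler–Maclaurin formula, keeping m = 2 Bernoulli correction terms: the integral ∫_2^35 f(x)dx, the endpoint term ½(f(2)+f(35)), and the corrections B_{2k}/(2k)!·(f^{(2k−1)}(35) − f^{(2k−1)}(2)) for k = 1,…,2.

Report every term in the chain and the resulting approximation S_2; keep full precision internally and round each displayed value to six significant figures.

∫_2^35 1/x^3 dx evaluates to 0.124592.
Boundary: ½(f(2) + f(35)) = ½(0.125000 + 2.33236e-05) = 0.0625117.
So far: 0.187103.
Correction k=1: B_{2}/2! · (f^{(1)}(35) − f^{(1)}(2)) = 1/12 · (-1.99917e-06 − (-0.187500)) = 0.0156248.
Running total after k=1: 0.202728.
Correction k=2: B_{4}/4! · (f^{(3)}(35) − f^{(3)}(2)) = −1/720 · (-3.26395e-08 − (-0.937500)) = -0.00130208.

S_2 ≈ 0.201426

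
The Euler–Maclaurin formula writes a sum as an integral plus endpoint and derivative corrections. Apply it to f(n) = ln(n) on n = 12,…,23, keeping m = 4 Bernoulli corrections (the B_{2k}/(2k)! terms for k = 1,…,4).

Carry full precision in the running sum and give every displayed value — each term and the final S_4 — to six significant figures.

∫_12^23 ln(x) dx evaluates to 31.2975.
Endpoint term: (f(12) + f(23))/2 = (2.48491 + 3.13549)/2 = 2.81020.
Running total after boundary: 34.1077.
Correction k=1: B_{2}/2! · (f^{(1)}(23) − f^{(1)}(12)) = 1/12 · (0.0434783 − 0.0833333) = -0.00332126.
Running total after k=1: 34.1044.
Correction k=2: B_{4}/4! · (f^{(3)}(23) − f^{(3)}(12)) = −1/720 · (0.000164379 − 0.00115741) = 1.37921e-06.
Running total after k=2: 34.1044.
Correction k=3: B_{6}/6! · (f^{(5)}(23) − f^{(5)}(12)) = 1/30240 · (3.72883e-06 − 9.64506e-05) = -3.06620e-09.
Running total after k=3: 34.1044.
Correction k=4: B_{8}/8! · (f^{(7)}(23) − f^{(7)}(12)) = −1/1209600 · (2.11465e-07 − 2.00939e-05) = 1.64372e-11.

S_4 ≈ 34.1044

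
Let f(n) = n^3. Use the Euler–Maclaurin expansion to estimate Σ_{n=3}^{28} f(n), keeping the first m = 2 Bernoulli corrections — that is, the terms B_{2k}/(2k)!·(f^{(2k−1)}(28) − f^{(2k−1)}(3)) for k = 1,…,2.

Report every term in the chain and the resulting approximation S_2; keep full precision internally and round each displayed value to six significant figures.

Integral: ∫_3^28 x^3 dx = 153644.
Boundary: ½(f(3) + f(28)) = ½(27.0000 + 21952.0) = 10989.5.
So far: 164633.
k=1: B_{2}/(2)! × [f^{(1)}(28) − f^{(1)}(3)] = 1/12 × (2352.00 − 27.0000) = 193.750.
Partial sum through k=1: 164827.
k=2: B_{4}/(4)! × [f^{(3)}(28) − f^{(3)}(3)] = −1/720 × (6.00000 − 6.00000) = 0.00000.

S_2 ≈ 164827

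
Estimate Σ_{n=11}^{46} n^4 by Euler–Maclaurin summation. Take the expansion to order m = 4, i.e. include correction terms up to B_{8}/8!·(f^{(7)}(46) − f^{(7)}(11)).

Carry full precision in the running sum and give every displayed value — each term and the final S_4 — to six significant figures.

The integral term ∫_11^46 x^4 dx = 4.11604e+07.
Endpoint term: (f(11) + f(46))/2 = (14641.0 + 4.47746e+06)/2 = 2.24605e+06.
So far: 4.34064e+07.
k=1: B_{2}/(2)! × [f^{(1)}(46) − f^{(1)}(11)] = 1/12 × (389344 − 5324.00) = 32001.7.
Partial sum through k=1: 4.34384e+07.
k=2: B_{4}/(4)! × [f^{(3)}(46) − f^{(3)}(11)] = −1/720 × (1104.00 − 264.000) = -1.16667.
Partial sum through k=2: 4.34384e+07.
k=3: B_{6}/(6)! × [f^{(5)}(46) − f^{(5)}(11)] = 1/30240 × (0.00000 − 0.00000) = 0.00000.
Partial sum through k=3: 4.34384e+07.
k=4: B_{8}/(8)! × [f^{(7)}(46) − f^{(7)}(11)] = −1/1209600 × (0.00000 − 0.00000) = 0.00000.

S_4 ≈ 4.34384e+07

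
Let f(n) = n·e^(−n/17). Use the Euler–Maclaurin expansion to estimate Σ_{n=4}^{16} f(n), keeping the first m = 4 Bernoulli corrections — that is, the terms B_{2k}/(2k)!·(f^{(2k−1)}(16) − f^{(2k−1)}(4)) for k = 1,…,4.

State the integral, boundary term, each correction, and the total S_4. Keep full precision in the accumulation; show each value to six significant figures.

S_4 ≈ 67.9198

∫_4^16 x·e^(−x/17) dx evaluates to 63.2662.
½[f(4) + f(16)] = ½[3.16135 + 6.24270] = 4.70203.
Integral + boundary = 67.9683.
Correction k=1: B_{2}/2! · (f^{(1)}(16) − f^{(1)}(4)) = 1/12 · (0.0229511 − 0.604376) = -0.0484521.
Running total after k=1: 67.9198.
Correction k=2: B_{4}/4! · (f^{(3)}(16) − f^{(3)}(4)) = −1/720 · (0.00277954 − 0.00756074) = 6.64055e-06.
Running total after k=2: 67.9198.
Correction k=3: B_{6}/6! · (f^{(5)}(16) − f^{(5)}(4)) = 1/30240 · (1.89608e-05 − 4.50872e-05) = -8.63969e-10.
Running total after k=3: 67.9198.
Correction k=4: B_{8}/8! · (f^{(7)}(16) − f^{(7)}(4)) = −1/1209600 · (9.79371e-08 − 2.21497e-07) = 1.02150e-13.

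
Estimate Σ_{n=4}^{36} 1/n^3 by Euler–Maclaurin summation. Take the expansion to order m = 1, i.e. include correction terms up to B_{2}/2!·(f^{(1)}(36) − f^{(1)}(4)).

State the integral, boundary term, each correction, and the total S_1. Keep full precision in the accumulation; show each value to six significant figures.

S_1 ≈ 0.0396638

Integral: ∫_4^36 1/x^3 dx = 0.0308642.
Boundary: ½(f(4) + f(36)) = ½(0.0156250 + 2.14335e-05) = 0.00782322.
So far: 0.0386874.
Correction k=1: B_{2}/2! · (f^{(1)}(36) − f^{(1)}(4)) = 1/12 · (-1.78612e-06 − (-0.0117188)) = 0.000976414.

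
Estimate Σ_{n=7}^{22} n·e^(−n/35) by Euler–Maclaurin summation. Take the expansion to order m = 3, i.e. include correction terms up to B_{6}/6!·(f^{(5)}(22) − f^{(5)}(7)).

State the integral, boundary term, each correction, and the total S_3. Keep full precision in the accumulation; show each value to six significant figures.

The integral term ∫_7^22 x·e^(−x/35) dx = 139.495.
Boundary: ½(f(7) + f(22)) = ½(5.73112 + 11.7338) = 8.73244.
Running total after boundary: 148.227.
Correction k=1: B_{2}/2! · (f^{(1)}(22) − f^{(1)}(7)) = 1/12 · (0.198103 − 0.654985) = -0.0380735.
Running total after k=1: 148.189.
Correction k=2: B_{4}/4! · (f^{(3)}(22) − f^{(3)}(7)) = −1/720 · (0.00103250 − 0.00187138) = 1.16512e-06.
Running total after k=2: 148.189.
Correction k=3: B_{6}/6! · (f^{(5)}(22) − f^{(5)}(7)) = 1/30240 · (1.55370e-06 − 2.61885e-06) = -3.52232e-11.

S_3 ≈ 148.189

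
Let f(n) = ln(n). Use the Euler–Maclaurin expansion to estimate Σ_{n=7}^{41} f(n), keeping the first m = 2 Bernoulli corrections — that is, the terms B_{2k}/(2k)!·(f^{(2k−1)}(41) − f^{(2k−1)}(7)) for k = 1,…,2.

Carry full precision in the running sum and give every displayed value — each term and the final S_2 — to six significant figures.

∫_7^41 ln(x) dx evaluates to 104.635.
½[f(7) + f(41)] = ½[1.94591 + 3.71357] = 2.82974.
Running total after boundary: 107.465.
Correction k=1: B_{2}/2! · (f^{(1)}(41) − f^{(1)}(7)) = 1/12 · (0.0243902 − 0.142857) = -0.00987224.
Partial sum through k=1: 107.455.
Correction k=2: B_{4}/4! · (f^{(3)}(41) − f^{(3)}(7)) = −1/720 · (2.90187e-05 − 0.00583090) = 8.05817e-06.

S_2 ≈ 107.455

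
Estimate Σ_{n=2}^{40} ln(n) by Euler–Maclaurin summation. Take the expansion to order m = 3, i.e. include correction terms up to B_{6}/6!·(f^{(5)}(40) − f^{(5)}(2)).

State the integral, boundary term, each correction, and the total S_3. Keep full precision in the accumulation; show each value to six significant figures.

S_3 ≈ 110.321

The integral term ∫_2^40 ln(x) dx = 108.169.
Endpoint term: (f(2) + f(40))/2 = (0.693147 + 3.68888)/2 = 2.19101.
Running total after boundary: 110.360.
Correction k=1: B_{2}/2! · (f^{(1)}(40) − f^{(1)}(2)) = 1/12 · (0.0250000 − 0.500000) = -0.0395833.
Running total after k=1: 110.320.
Correction k=2: B_{4}/4! · (f^{(3)}(40) − f^{(3)}(2)) = −1/720 · (3.12500e-05 − 0.250000) = 0.000347179.
Running total after k=2: 110.321.
Correction k=3: B_{6}/6! · (f^{(5)}(40) − f^{(5)}(2)) = 1/30240 · (2.34375e-07 − 0.750000) = -2.48016e-05.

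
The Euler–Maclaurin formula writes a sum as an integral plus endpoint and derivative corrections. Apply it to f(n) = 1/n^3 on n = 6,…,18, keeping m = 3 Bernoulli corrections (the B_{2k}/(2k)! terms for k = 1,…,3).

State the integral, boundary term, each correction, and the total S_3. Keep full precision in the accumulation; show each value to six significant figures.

S_3 ≈ 0.0149350

The integral term ∫_6^18 1/x^3 dx = 0.0123457.
½[f(6) + f(18)] = ½[0.00462963 + 0.000171468] = 0.00240055.
Integral + boundary = 0.0147462.
Order-1 term: 1/12 · (-2.85780e-05 − (-0.00231481)) = 0.000190520.
Running total after k=1: 0.0149367.
Order-2 term: −1/720 · (-1.76407e-06 − (-0.00128601)) = -1.78367e-06.
Running total after k=2: 0.0149350.
Order-3 term: 1/30240 · (-2.28676e-07 − (-0.00150034)) = 4.96070e-08.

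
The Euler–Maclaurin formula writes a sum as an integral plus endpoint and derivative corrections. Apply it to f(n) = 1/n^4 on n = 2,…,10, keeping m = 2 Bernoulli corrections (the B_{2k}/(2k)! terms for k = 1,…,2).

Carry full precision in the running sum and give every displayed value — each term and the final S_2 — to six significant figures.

S_2 ≈ 0.0817446

∫_2^10 1/x^4 dx evaluates to 0.0413333.
Boundary: ½(f(2) + f(10)) = ½(0.0625000 + 0.000100000) = 0.0313000.
So far: 0.0726333.
k=1: B_{2}/(2)! × [f^{(1)}(10) − f^{(1)}(2)] = 1/12 × (-4.00000e-05 − (-0.125000)) = 0.0104133.
After k=1: 0.0830467.
k=2: B_{4}/(4)! × [f^{(3)}(10) − f^{(3)}(2)] = −1/720 × (-1.20000e-05 − (-0.937500)) = -0.00130207.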